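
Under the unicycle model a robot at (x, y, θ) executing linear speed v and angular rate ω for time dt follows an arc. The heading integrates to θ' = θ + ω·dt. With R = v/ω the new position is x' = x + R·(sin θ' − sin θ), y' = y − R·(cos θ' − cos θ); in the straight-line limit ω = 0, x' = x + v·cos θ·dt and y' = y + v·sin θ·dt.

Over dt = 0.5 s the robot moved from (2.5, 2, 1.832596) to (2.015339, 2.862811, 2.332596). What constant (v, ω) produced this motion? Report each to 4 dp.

v = 2.0000, ω = 1.0000

Δθ = 2.332596 − 1.832596 = 0.500000
ω = Δθ/dt = 0.500000/0.5 = 1.0000
R = −Δy/(cos θ' − cos θ) = 2.0000
v = R·ω = 2.0000·1.0000 = 2.0000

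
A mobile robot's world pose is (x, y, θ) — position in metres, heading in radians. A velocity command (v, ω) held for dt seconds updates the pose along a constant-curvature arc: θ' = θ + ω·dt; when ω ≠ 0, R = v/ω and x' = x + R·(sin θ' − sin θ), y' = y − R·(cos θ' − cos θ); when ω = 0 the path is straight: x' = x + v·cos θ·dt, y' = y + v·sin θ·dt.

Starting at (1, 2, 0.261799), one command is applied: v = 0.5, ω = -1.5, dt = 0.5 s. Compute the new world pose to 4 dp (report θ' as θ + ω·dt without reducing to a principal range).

θ' = 0.2618 + -1.5·0.5 = -0.4882
R = v/ω = 0.5/-1.5 = -0.3333
x' = 1 + -0.3333·(sin -0.4882 − sin 0.2618) = 1.2426
y' = 2 − -0.3333·(cos -0.4882 − cos 0.2618) = 1.9724

(1.2426, 1.9724, -0.4882)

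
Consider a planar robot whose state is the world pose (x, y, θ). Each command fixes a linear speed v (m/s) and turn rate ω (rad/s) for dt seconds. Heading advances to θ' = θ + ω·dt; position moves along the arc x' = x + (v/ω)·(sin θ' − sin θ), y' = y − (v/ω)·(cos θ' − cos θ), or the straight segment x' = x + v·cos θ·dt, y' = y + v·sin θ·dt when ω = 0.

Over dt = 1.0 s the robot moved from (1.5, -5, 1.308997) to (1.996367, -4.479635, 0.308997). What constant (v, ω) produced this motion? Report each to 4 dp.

Δθ = 0.308997 − 1.308997 = -1.000000
ω = Δθ/dt = -1.000000/1.0 = -1.0000
R = −Δy/(cos θ' − cos θ) = -0.7500
v = R·ω = -0.7500·-1.0000 = 0.7500

v = 0.7500, ω = -1.0000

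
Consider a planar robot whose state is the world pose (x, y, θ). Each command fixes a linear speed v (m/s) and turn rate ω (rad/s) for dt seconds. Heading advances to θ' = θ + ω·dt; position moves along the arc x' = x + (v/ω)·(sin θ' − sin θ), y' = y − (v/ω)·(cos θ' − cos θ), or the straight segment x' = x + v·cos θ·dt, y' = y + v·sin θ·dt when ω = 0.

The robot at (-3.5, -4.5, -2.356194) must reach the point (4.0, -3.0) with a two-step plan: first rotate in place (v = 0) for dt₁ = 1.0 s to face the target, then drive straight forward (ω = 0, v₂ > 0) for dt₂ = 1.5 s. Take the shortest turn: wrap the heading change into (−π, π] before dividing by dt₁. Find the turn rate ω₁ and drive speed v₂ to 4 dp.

ω₁ = 2.5536, v₂ = 5.0990

heading to target = atan2(-3−-4.5, 4−-3.5) = 0.1974
Δθ = wrap(0.1974 − -2.3562) = 2.5536; ω₁ = Δθ/dt₁ = 2.5536
distance = √((4−-3.5)² + (-3−-4.5)²) = 7.6485; v₂ = distance/dt₂ = 5.0990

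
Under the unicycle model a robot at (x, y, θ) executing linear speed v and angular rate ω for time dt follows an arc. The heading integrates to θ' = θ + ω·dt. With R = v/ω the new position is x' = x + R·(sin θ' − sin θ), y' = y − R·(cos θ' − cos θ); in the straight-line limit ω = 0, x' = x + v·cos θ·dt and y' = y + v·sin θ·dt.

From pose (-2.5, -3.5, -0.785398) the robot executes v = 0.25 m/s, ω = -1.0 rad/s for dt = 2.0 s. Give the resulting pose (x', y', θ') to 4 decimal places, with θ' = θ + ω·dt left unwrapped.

θ' = -0.7854 + -1.0·2.0 = -2.7854
R = v/ω = 0.25/-1.0 = -0.2500
x' = -2.5 + -0.2500·(sin -2.7854 − sin -0.7854) = -2.5896
y' = -3.5 − -0.2500·(cos -2.7854 − cos -0.7854) = -3.9111

(-2.5896, -3.9111, -2.7854)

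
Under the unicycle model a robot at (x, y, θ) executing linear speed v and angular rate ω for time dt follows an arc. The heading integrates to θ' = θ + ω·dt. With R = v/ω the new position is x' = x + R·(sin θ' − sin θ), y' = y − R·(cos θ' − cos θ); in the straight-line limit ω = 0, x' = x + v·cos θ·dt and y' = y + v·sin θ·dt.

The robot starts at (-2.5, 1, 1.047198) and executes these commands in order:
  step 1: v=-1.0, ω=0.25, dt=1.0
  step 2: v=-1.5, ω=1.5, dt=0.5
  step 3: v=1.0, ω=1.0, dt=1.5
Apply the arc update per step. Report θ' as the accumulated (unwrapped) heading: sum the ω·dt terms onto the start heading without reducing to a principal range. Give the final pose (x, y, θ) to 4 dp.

(-4.0962, -0.1877, 3.5472)

step 1: θ'=1.2972 (R=-4.0000) → pose (-2.8871, 0.0808, 1.2972)
step 2: θ'=2.0472 (R=-1.0000) → pose (-2.8130, -0.6480, 2.0472)
step 3: θ'=3.5472 (R=1.0000) → pose (-4.0962, -0.1877, 3.5472)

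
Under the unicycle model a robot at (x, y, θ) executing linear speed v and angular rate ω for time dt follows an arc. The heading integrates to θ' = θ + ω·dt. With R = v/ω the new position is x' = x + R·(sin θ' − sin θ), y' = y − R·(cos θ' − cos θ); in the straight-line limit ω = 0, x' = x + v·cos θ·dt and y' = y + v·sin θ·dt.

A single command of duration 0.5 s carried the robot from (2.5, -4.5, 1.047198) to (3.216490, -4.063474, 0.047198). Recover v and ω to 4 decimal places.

v = 1.7500, ω = -2.0000

Δθ = 0.047198 − 1.047198 = -1.000000
ω = Δθ/dt = -1.000000/0.5 = -2.0000
R = Δx/(sin θ' − sin θ) = -0.8750
v = R·ω = -0.8750·-2.0000 = 1.7500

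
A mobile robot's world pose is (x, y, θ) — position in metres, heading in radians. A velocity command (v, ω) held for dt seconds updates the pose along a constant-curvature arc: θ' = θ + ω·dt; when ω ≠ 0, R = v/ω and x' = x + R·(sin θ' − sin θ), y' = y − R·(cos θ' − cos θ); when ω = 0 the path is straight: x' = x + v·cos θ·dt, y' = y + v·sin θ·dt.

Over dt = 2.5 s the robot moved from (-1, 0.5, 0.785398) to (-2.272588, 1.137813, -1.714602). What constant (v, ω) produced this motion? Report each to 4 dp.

Δθ = -1.714602 − 0.785398 = -2.500000
ω = Δθ/dt = -2.500000/2.5 = -1.0000
R = Δx/(sin θ' − sin θ) = 0.7500
v = R·ω = 0.7500·-1.0000 = -0.7500

v = -0.7500, ω = -1.0000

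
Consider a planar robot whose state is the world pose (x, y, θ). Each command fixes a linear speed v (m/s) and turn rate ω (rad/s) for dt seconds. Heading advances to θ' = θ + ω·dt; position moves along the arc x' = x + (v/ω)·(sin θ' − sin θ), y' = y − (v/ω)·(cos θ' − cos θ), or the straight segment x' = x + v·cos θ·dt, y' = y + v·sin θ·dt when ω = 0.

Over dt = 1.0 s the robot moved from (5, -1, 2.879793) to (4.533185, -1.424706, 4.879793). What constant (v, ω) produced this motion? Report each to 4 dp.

v = 0.7500, ω = 2.0000

Δθ = 4.879793 − 2.879793 = 2.000000
ω = Δθ/dt = 2.000000/1.0 = 2.0000
R = Δx/(sin θ' − sin θ) = 0.3750
v = R·ω = 0.3750·2.0000 = 0.7500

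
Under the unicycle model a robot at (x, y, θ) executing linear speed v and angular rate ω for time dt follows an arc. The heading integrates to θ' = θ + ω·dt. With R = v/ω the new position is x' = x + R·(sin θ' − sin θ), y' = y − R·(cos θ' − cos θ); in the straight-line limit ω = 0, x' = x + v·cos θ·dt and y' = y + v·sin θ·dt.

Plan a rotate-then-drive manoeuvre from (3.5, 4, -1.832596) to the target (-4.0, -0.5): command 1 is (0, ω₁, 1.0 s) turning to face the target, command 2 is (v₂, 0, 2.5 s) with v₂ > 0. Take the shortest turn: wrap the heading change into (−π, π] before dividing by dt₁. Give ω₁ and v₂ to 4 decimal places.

heading to target = atan2(-0.5−4, -4−3.5) = -2.6012
Δθ = wrap(-2.6012 − -1.8326) = -0.7686; ω₁ = Δθ/dt₁ = -0.7686
distance = √((-4−3.5)² + (-0.5−4)²) = 8.7464; v₂ = distance/dt₂ = 3.4986

ω₁ = -0.7686, v₂ = 3.4986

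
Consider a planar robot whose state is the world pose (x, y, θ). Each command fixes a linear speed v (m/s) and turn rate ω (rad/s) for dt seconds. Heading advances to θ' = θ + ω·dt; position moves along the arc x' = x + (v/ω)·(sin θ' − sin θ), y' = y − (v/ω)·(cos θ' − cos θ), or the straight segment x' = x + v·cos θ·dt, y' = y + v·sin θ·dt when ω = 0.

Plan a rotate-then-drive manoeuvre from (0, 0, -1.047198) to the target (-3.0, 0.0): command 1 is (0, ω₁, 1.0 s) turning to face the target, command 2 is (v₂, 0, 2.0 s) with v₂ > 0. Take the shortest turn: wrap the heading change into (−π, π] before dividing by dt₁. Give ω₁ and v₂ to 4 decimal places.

ω₁ = -2.0944, v₂ = 1.5000

heading to target = atan2(0−0, -3−0) = 3.1416
Δθ = wrap(3.1416 − -1.0472) = -2.0944; ω₁ = Δθ/dt₁ = -2.0944
distance = √((-3−0)² + (0−0)²) = 3.0000; v₂ = distance/dt₂ = 1.5000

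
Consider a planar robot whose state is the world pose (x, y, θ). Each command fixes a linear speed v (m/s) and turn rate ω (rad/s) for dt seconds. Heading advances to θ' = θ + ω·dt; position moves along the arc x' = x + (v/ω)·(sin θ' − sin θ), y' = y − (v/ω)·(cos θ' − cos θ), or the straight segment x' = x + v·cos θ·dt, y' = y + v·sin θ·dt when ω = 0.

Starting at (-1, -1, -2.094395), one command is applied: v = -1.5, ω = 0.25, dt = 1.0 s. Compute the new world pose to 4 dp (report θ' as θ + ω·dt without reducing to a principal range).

θ' = -2.0944 + 0.25·1.0 = -1.8444
R = v/ω = -1.5/0.25 = -6.0000
x' = -1 + -6.0000·(sin -1.8444 − sin -2.0944) = -0.4193
y' = -1 − -6.0000·(cos -1.8444 − cos -2.0944) = 0.3788

(-0.4193, 0.3788, -1.8444)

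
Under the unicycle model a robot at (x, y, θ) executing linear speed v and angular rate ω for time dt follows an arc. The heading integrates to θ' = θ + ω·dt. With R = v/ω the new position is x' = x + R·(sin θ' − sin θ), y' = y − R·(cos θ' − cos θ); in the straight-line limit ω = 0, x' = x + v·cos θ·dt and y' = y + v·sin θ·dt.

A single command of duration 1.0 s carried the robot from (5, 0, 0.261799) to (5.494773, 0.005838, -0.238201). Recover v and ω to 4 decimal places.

v = 0.5000, ω = -0.5000

Δθ = -0.238201 − 0.261799 = -0.500000
ω = Δθ/dt = -0.500000/1.0 = -0.5000
R = Δx/(sin θ' − sin θ) = -1.0000
v = R·ω = -1.0000·-0.5000 = 0.5000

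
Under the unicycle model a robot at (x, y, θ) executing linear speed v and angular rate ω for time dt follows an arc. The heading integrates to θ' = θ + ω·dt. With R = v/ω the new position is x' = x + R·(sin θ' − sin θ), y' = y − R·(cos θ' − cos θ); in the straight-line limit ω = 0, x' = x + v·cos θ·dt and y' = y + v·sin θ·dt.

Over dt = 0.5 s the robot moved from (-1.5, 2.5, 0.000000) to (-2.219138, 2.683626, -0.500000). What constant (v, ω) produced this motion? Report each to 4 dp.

Δθ = -0.500000 − 0.000000 = -0.500000
ω = Δθ/dt = -0.500000/0.5 = -1.0000
R = Δx/(sin θ' − sin θ) = 1.5000
v = R·ω = 1.5000·-1.0000 = -1.5000

v = -1.5000, ω = -1.0000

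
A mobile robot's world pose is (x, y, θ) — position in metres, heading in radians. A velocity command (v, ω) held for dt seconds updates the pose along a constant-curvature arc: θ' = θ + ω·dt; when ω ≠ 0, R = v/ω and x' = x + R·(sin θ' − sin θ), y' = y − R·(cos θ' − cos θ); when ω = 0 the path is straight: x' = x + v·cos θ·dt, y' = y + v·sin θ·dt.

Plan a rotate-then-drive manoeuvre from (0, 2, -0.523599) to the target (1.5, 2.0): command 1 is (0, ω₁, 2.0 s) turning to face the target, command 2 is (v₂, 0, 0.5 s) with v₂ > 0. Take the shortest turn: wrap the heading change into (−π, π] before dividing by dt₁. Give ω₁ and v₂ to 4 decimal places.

heading to target = atan2(2−2, 1.5−0) = 0.0000
Δθ = wrap(0.0000 − -0.5236) = 0.5236; ω₁ = Δθ/dt₁ = 0.2618
distance = √((1.5−0)² + (2−2)²) = 1.5000; v₂ = distance/dt₂ = 3.0000

ω₁ = 0.2618, v₂ = 3.0000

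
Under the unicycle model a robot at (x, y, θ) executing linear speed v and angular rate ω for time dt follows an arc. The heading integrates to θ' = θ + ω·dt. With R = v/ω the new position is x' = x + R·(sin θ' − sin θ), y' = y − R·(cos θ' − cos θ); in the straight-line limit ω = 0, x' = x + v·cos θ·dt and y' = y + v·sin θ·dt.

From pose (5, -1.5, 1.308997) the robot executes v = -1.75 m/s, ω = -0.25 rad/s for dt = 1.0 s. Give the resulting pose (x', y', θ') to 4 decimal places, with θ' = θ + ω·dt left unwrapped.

(4.3416, -3.1165, 1.0590)

θ' = 1.3090 + -0.25·1.0 = 1.0590
R = v/ω = -1.75/-0.25 = 7.0000
x' = 5 + 7.0000·(sin 1.0590 − sin 1.3090) = 4.3416
y' = -1.5 − 7.0000·(cos 1.0590 − cos 1.3090) = -3.1165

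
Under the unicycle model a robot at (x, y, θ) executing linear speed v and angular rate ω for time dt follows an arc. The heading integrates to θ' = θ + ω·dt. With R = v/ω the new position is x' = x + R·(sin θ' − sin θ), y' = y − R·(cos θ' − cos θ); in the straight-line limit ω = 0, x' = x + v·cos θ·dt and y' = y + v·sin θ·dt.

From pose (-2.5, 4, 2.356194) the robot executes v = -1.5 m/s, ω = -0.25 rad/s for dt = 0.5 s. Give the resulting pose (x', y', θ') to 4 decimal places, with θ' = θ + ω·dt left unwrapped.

θ' = 2.3562 + -0.25·0.5 = 2.2312
R = v/ω = -1.5/-0.25 = 6.0000
x' = -2.5 + 6.0000·(sin 2.2312 − sin 2.3562) = -2.0042
y' = 4 − 6.0000·(cos 2.2312 − cos 2.3562) = 3.4379

(-2.0042, 3.4379, 2.2312)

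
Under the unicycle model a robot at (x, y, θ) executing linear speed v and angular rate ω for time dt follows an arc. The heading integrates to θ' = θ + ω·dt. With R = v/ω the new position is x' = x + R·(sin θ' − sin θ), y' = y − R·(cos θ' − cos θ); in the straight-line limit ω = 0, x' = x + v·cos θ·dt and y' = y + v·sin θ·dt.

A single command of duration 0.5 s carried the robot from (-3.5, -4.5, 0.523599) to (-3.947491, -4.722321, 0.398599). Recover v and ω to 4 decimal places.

Δθ = 0.398599 − 0.523599 = -0.125000
ω = Δθ/dt = -0.125000/0.5 = -0.2500
R = Δx/(sin θ' − sin θ) = 4.0000
v = R·ω = 4.0000·-0.2500 = -1.0000

v = -1.0000, ω = -0.2500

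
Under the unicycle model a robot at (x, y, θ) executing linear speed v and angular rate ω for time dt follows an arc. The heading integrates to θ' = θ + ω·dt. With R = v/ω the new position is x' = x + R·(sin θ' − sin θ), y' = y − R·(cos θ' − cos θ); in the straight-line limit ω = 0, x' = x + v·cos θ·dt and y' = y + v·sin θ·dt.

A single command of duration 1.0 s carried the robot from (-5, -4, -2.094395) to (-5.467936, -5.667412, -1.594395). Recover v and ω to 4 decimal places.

Δθ = -1.594395 − -2.094395 = 0.500000
ω = Δθ/dt = 0.500000/1.0 = 0.5000
R = −Δy/(cos θ' − cos θ) = 3.5000
v = R·ω = 3.5000·0.5000 = 1.7500

v = 1.7500, ω = 0.5000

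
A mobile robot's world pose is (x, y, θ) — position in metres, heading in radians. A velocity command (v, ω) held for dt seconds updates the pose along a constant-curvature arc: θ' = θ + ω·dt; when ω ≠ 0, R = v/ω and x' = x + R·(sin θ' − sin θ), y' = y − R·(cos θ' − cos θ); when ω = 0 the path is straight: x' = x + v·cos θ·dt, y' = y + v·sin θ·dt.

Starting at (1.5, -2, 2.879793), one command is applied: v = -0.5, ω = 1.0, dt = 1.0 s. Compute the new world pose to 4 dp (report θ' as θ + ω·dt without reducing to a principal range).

(1.9659, -1.8869, 3.8798)

θ' = 2.8798 + 1.0·1.0 = 3.8798
R = v/ω = -0.5/1.0 = -0.5000
x' = 1.5 + -0.5000·(sin 3.8798 − sin 2.8798) = 1.9659
y' = -2 − -0.5000·(cos 3.8798 − cos 2.8798) = -1.8869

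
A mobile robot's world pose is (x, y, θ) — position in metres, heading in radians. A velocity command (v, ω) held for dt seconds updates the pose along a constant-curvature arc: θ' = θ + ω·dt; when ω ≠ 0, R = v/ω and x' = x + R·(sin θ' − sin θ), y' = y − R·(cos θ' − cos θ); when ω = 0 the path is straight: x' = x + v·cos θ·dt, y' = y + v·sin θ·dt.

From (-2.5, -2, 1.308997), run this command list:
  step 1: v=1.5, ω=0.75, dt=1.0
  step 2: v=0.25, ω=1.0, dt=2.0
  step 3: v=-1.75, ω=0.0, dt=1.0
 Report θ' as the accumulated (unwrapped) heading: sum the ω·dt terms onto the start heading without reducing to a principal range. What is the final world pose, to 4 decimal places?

(-2.0210, 0.8800, 4.0590)

step 1: θ'=2.0590 (R=2.0000) → pose (-2.6655, -0.5443, 2.0590)
step 2: θ'=4.0590 (R=0.2500) → pose (-3.0848, -0.5096, 4.0590)
step 3: θ'=4.0590 (straight) → pose (-2.0210, 0.8800, 4.0590)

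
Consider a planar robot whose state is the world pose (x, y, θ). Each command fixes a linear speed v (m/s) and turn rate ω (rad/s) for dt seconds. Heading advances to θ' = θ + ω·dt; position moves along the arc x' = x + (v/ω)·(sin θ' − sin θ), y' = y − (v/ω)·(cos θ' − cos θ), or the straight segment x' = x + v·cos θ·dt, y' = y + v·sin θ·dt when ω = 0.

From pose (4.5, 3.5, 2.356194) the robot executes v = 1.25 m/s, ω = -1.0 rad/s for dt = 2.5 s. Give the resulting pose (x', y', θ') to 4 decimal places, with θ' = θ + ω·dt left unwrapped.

(5.5630, 5.6210, -0.1438)

θ' = 2.3562 + -1.0·2.5 = -0.1438
R = v/ω = 1.25/-1.0 = -1.2500
x' = 4.5 + -1.2500·(sin -0.1438 − sin 2.3562) = 5.5630
y' = 3.5 − -1.2500·(cos -0.1438 − cos 2.3562) = 5.6210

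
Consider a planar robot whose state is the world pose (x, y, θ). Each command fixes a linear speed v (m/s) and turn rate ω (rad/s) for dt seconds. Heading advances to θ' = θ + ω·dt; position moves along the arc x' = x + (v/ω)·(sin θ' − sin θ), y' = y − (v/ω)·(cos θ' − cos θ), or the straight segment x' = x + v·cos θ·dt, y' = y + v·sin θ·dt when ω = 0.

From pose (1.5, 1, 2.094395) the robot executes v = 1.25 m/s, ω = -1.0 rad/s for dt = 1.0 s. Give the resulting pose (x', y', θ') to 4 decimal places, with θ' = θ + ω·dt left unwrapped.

θ' = 2.0944 + -1.0·1.0 = 1.0944
R = v/ω = 1.25/-1.0 = -1.2500
x' = 1.5 + -1.2500·(sin 1.0944 − sin 2.0944) = 1.4717
y' = 1 − -1.2500·(cos 1.0944 − cos 2.0944) = 2.1982

(1.4717, 2.1982, 1.0944)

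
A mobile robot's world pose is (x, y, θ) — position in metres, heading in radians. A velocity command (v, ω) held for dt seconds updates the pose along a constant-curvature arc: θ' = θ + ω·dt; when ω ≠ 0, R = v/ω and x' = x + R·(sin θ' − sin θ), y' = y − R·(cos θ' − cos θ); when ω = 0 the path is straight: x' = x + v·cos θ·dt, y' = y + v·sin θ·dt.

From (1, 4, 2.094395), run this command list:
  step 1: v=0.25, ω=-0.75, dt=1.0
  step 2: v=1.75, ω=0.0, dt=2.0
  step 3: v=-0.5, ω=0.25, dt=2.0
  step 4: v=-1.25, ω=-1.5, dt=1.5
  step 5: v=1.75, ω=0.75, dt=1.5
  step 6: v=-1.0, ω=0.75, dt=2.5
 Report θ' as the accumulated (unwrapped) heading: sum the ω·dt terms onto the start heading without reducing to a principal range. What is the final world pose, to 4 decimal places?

(3.2847, 3.9192, 2.5944)

step 1: θ'=1.3444 (R=-0.3333) → pose (0.9638, 4.2415, 1.3444)
step 2: θ'=1.3444 (straight) → pose (1.7495, 7.6522, 1.3444)
step 3: θ'=1.8444 (R=-2.0000) → pose (1.7729, 6.6628, 1.8444)
step 4: θ'=-0.4056 (R=0.8333) → pose (0.6417, 5.6719, -0.4056)
step 5: θ'=0.7194 (R=2.3333) → pose (3.0999, 6.0608, 0.7194)
step 6: θ'=2.5944 (R=-1.3333) → pose (3.2847, 3.9192, 2.5944)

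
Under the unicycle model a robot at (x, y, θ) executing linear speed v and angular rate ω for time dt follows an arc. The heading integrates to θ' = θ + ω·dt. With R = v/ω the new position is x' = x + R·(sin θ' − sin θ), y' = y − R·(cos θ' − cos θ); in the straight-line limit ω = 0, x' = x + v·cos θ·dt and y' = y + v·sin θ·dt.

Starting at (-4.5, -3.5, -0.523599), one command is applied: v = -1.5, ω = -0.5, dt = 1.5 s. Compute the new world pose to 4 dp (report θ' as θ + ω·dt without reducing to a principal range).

(-5.8685, -1.7804, -1.2736)

θ' = -0.5236 + -0.5·1.5 = -1.2736
R = v/ω = -1.5/-0.5 = 3.0000
x' = -4.5 + 3.0000·(sin -1.2736 − sin -0.5236) = -5.8685
y' = -3.5 − 3.0000·(cos -1.2736 − cos -0.5236) = -1.7804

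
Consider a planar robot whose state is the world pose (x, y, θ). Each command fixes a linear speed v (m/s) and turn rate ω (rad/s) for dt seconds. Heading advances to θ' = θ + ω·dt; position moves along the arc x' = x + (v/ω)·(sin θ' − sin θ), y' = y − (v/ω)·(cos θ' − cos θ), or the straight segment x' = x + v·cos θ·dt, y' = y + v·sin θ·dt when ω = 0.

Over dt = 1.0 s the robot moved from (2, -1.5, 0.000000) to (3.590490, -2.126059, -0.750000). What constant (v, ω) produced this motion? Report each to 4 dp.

v = 1.7500, ω = -0.7500

Δθ = -0.750000 − 0.000000 = -0.750000
ω = Δθ/dt = -0.750000/1.0 = -0.7500
R = Δx/(sin θ' − sin θ) = -2.3333
v = R·ω = -2.3333·-0.7500 = 1.7500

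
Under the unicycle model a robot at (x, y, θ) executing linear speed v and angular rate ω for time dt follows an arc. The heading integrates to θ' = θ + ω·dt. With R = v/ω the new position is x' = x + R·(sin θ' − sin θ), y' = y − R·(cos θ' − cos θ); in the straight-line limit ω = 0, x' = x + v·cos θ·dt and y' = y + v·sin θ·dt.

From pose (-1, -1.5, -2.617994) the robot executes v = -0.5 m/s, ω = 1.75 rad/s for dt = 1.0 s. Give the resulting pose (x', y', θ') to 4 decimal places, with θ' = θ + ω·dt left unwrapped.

(-0.9248, -1.0679, -0.8680)

θ' = -2.6180 + 1.75·1.0 = -0.8680
R = v/ω = -0.5/1.75 = -0.2857
x' = -1 + -0.2857·(sin -0.8680 − sin -2.6180) = -0.9248
y' = -1.5 − -0.2857·(cos -0.8680 − cos -2.6180) = -1.0679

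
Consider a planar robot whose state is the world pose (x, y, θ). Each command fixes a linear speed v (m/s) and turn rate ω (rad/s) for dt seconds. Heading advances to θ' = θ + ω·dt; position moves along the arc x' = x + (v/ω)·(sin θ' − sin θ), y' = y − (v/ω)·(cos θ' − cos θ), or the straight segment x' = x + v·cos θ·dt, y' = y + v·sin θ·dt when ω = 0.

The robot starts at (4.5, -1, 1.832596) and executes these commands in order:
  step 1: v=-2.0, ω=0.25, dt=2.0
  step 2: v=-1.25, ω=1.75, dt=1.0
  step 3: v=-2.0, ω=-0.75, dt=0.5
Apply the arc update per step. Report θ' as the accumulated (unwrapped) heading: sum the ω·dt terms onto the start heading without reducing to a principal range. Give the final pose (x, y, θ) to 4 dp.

(8.2578, -3.6987, 3.7076)

step 1: θ'=2.3326 (R=-8.0000) → pose (6.4386, -4.4512, 2.3326)
step 2: θ'=4.0826 (R=-0.7143) → pose (7.5327, -4.3789, 4.0826)
step 3: θ'=3.7076 (R=2.6667) → pose (8.2578, -3.6987, 3.7076)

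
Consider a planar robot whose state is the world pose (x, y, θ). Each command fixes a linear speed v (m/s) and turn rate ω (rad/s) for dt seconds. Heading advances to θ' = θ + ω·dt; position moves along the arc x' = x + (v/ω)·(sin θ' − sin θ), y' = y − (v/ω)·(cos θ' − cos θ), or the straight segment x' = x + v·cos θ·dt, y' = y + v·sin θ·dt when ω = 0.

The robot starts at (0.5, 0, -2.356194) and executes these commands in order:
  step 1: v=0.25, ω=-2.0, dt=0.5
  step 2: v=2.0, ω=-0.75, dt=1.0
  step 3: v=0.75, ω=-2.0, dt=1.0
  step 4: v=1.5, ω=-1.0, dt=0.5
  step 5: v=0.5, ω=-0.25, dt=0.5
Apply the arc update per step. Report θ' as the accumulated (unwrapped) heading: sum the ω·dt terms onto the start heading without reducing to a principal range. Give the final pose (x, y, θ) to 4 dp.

step 1: θ'=-3.3562 (R=-0.1250) → pose (0.3850, -0.0337, -3.3562)
step 2: θ'=-4.1062 (R=-2.6667) → pose (-1.2386, 1.0524, -4.1062)
step 3: θ'=-6.1062 (R=-0.3750) → pose (-0.9965, 1.6352, -6.1062)
step 4: θ'=-6.6062 (R=-1.5000) → pose (-0.2563, 1.5811, -6.6062)
step 5: θ'=-6.7312 (R=-2.0000) → pose (-0.0248, 1.4871, -6.7312)

(-0.0248, 1.4871, -6.7312)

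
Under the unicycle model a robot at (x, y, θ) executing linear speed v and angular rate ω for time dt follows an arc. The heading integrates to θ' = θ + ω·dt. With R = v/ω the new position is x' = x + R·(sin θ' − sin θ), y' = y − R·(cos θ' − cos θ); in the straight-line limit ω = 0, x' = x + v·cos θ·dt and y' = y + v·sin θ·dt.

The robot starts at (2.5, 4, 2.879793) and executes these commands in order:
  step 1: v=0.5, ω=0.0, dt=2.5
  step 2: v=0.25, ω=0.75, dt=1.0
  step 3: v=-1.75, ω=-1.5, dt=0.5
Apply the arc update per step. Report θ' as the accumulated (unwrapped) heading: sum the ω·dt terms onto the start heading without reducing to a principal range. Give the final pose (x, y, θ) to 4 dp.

step 1: θ'=2.8798 (straight) → pose (1.2926, 4.3235, 2.8798)
step 2: θ'=3.6298 (R=0.3333) → pose (1.0500, 4.2959, 3.6298)
step 3: θ'=2.8798 (R=1.1667) → pose (1.8991, 4.3925, 2.8798)

(1.8991, 4.3925, 2.8798)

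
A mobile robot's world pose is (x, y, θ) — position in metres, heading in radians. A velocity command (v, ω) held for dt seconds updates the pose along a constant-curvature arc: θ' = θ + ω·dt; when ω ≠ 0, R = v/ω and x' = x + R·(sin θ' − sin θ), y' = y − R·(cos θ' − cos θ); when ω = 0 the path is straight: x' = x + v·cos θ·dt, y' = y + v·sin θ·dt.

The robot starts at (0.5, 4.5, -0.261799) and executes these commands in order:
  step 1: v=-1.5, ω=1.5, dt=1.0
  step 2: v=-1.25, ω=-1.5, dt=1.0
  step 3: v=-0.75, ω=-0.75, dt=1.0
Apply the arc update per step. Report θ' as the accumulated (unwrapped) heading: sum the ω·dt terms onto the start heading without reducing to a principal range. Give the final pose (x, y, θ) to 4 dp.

(-2.2963, 3.7633, -1.0118)

step 1: θ'=1.2382 (R=-1.0000) → pose (-0.7040, 3.8606, 1.2382)
step 2: θ'=-0.2618 (R=0.8333) → pose (-1.7074, 3.3277, -0.2618)
step 3: θ'=-1.0118 (R=1.0000) → pose (-2.2963, 3.7633, -1.0118)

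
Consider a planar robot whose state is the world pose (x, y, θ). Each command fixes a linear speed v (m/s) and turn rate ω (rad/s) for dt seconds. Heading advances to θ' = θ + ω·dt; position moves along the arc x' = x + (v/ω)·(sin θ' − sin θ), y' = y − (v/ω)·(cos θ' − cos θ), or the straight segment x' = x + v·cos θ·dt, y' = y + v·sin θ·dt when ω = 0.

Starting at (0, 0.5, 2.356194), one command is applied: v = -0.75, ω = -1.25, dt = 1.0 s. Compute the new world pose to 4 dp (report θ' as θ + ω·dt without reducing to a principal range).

(0.1121, -0.1931, 1.1062)

θ' = 2.3562 + -1.25·1.0 = 1.1062
R = v/ω = -0.75/-1.25 = 0.6000
x' = 0 + 0.6000·(sin 1.1062 − sin 2.3562) = 0.1121
y' = 0.5 − 0.6000·(cos 1.1062 − cos 2.3562) = -0.1931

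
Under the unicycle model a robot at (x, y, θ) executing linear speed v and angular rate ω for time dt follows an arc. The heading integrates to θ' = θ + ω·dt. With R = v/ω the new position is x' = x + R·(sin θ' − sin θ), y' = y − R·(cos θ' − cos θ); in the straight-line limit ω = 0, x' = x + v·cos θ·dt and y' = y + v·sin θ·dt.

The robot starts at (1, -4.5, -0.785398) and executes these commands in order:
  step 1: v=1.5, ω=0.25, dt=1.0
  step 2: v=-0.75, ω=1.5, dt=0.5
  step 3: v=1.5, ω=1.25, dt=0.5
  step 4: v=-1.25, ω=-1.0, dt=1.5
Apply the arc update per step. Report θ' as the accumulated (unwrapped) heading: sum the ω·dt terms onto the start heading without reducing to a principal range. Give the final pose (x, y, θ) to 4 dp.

step 1: θ'=-0.5354 (R=6.0000) → pose (2.1815, -5.4178, -0.5354)
step 2: θ'=0.2146 (R=-0.5000) → pose (1.8200, -5.3593, 0.2146)
step 3: θ'=0.8396 (R=1.2000) → pose (2.4577, -4.9881, 0.8396)
step 4: θ'=-0.6604 (R=1.2500) → pose (0.7604, -5.1406, -0.6604)

(0.7604, -5.1406, -0.6604)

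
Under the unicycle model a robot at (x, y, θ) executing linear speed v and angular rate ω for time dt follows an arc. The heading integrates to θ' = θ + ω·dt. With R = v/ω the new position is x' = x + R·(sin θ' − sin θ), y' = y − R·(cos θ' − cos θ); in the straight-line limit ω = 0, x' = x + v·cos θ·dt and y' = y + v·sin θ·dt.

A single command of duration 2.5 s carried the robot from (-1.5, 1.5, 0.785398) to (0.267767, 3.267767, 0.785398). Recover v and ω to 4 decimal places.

v = 1.0000, ω = 0.0000

Δθ = 0.785398 − 0.785398 = 0.000000
ω = Δθ/dt = 0.000000/2.5 = 0.0000
ω = 0 → v = (Δx·cos θ + Δy·sin θ)/dt = 1.0000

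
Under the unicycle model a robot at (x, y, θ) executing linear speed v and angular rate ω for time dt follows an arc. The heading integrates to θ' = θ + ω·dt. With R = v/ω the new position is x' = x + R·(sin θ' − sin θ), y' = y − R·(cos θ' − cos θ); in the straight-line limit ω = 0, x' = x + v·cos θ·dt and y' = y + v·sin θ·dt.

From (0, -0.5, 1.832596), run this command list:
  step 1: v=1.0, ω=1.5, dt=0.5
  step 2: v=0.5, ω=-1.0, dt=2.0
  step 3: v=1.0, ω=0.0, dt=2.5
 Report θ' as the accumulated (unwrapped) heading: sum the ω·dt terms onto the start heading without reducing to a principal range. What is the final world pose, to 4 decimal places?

(1.7873, 2.1095, 0.5826)

step 1: θ'=2.5826 (R=0.6667) → pose (-0.2904, -0.1074, 2.5826)
step 2: θ'=0.5826 (R=-0.5000) → pose (-0.3003, 0.7341, 0.5826)
step 3: θ'=0.5826 (straight) → pose (1.7873, 2.1095, 0.5826)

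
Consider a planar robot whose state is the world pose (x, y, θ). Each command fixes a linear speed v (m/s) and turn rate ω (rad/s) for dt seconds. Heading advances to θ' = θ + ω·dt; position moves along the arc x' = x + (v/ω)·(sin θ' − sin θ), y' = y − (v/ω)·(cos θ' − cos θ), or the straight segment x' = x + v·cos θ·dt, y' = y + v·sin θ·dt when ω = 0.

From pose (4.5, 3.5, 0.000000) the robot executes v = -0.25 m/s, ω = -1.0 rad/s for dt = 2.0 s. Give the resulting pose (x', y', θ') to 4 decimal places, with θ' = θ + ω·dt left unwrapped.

θ' = 0.0000 + -1.0·2.0 = -2.0000
R = v/ω = -0.25/-1.0 = 0.2500
x' = 4.5 + 0.2500·(sin -2.0000 − sin 0.0000) = 4.2727
y' = 3.5 − 0.2500·(cos -2.0000 − cos 0.0000) = 3.8540

(4.2727, 3.8540, -2.0000)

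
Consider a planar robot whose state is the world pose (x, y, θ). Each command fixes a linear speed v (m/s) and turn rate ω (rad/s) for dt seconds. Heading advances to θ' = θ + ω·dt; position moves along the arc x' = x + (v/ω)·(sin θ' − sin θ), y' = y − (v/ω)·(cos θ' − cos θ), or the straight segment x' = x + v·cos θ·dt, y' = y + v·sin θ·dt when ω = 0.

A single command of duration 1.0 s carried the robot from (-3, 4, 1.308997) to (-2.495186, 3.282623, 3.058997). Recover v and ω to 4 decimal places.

Δθ = 3.058997 − 1.308997 = 1.750000
ω = Δθ/dt = 1.750000/1.0 = 1.7500
R = −Δy/(cos θ' − cos θ) = -0.5714
v = R·ω = -0.5714·1.7500 = -1.0000

v = -1.0000, ω = 1.7500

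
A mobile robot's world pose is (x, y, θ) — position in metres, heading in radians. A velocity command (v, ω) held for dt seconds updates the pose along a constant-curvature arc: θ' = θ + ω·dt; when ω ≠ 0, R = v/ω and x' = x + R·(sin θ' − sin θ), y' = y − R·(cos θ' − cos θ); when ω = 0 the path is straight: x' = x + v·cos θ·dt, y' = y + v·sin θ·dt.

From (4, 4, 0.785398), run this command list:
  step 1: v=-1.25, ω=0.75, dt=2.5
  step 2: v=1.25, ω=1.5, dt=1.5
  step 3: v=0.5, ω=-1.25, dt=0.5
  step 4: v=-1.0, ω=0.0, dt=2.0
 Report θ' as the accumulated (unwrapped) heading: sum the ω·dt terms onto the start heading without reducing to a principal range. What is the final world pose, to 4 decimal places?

step 1: θ'=2.6604 (R=-1.6667) → pose (4.4071, 1.3441, 2.6604)
step 2: θ'=4.9104 (R=0.8333) → pose (3.2044, 0.4415, 4.9104)
step 3: θ'=4.2854 (R=-0.4000) → pose (3.1763, 0.1971, 4.2854)
step 4: θ'=4.2854 (straight) → pose (4.0045, 2.0175, 4.2854)

(4.0045, 2.0175, 4.2854)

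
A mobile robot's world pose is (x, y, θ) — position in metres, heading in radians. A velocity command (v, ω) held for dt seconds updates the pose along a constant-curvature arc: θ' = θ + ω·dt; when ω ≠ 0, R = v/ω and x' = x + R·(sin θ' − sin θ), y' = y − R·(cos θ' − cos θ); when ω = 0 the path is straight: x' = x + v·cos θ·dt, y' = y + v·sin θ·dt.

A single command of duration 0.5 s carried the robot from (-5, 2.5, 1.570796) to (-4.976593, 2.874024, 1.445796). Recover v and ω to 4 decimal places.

Δθ = 1.445796 − 1.570796 = -0.125000
ω = Δθ/dt = -0.125000/0.5 = -0.2500
R = −Δy/(cos θ' − cos θ) = -3.0000
v = R·ω = -3.0000·-0.2500 = 0.7500

v = 0.7500, ω = -0.2500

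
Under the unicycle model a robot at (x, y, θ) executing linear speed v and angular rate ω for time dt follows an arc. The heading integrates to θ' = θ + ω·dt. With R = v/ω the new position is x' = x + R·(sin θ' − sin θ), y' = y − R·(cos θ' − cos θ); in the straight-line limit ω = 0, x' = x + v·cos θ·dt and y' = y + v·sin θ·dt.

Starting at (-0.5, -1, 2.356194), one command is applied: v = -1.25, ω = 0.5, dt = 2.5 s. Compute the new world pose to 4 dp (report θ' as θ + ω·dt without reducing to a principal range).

θ' = 2.3562 + 0.5·2.5 = 3.6062
R = v/ω = -1.25/0.5 = -2.5000
x' = -0.5 + -2.5000·(sin 3.6062 − sin 2.3562) = 2.3879
y' = -1 − -2.5000·(cos 3.6062 − cos 2.3562) = -1.4672

(2.3879, -1.4672, 3.6062)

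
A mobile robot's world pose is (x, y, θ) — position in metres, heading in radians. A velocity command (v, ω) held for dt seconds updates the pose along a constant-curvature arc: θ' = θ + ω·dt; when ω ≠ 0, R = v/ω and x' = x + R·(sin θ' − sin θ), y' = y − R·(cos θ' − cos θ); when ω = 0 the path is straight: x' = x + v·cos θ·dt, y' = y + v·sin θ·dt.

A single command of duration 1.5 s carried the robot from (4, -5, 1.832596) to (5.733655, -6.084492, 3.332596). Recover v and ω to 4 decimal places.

v = -1.5000, ω = 1.0000

Δθ = 3.332596 − 1.832596 = 1.500000
ω = Δθ/dt = 1.500000/1.5 = 1.0000
R = Δx/(sin θ' − sin θ) = -1.5000
v = R·ω = -1.5000·1.0000 = -1.5000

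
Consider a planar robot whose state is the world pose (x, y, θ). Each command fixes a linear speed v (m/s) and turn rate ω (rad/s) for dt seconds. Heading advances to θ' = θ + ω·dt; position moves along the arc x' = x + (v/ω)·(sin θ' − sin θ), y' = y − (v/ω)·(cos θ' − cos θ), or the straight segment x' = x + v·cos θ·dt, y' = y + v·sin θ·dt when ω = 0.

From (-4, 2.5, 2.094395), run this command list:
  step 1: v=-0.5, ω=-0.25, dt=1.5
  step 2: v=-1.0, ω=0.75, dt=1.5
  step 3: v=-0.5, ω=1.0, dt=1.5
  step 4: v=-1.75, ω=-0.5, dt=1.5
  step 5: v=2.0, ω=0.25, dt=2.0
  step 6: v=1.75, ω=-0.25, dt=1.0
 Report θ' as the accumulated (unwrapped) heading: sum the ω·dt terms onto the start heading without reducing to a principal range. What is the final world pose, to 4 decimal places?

(-4.6797, -0.9390, 3.8444)

step 1: θ'=1.7194 (R=2.0000) → pose (-3.7541, 1.7961, 1.7194)
step 2: θ'=2.8444 (R=-1.3333) → pose (-2.8259, 0.7186, 2.8444)
step 3: θ'=4.3444 (R=-0.5000) → pose (-2.2130, 1.0168, 4.3444)
step 4: θ'=3.5944 (R=3.5000) → pose (-0.4785, 2.9050, 3.5944)
step 5: θ'=4.0944 (R=8.0000) → pose (-3.4989, 0.3464, 4.0944)
step 6: θ'=3.8444 (R=-7.0000) → pose (-4.6797, -0.9390, 3.8444)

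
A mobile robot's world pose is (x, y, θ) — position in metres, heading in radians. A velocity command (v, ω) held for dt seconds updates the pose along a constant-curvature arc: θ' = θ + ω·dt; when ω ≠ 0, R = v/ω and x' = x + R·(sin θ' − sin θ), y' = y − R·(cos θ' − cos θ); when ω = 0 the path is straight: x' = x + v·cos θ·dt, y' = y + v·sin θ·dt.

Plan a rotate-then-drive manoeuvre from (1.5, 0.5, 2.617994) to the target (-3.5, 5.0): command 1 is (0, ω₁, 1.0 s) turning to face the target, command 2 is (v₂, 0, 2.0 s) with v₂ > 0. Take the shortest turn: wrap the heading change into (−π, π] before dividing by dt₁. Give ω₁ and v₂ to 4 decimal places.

heading to target = atan2(5−0.5, -3.5−1.5) = 2.4088
Δθ = wrap(2.4088 − 2.6180) = -0.2092; ω₁ = Δθ/dt₁ = -0.2092
distance = √((-3.5−1.5)² + (5−0.5)²) = 6.7268; v₂ = distance/dt₂ = 3.3634

ω₁ = -0.2092, v₂ = 3.3634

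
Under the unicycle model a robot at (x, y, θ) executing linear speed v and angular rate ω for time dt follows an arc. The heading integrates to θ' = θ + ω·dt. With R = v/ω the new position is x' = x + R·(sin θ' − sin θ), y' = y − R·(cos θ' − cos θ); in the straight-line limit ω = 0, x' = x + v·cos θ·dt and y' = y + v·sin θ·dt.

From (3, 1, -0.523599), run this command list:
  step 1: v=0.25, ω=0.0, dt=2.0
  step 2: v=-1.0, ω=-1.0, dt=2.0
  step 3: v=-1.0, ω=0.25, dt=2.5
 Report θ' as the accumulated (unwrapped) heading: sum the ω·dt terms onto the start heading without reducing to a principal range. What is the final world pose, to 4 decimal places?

(4.8230, 4.4034, -1.8986)

step 1: θ'=-0.5236 (straight) → pose (3.4330, 0.7500, -0.5236)
step 2: θ'=-2.5236 (R=1.0000) → pose (3.3536, 2.4311, -2.5236)
step 3: θ'=-1.8986 (R=-4.0000) → pose (4.8230, 4.4034, -1.8986)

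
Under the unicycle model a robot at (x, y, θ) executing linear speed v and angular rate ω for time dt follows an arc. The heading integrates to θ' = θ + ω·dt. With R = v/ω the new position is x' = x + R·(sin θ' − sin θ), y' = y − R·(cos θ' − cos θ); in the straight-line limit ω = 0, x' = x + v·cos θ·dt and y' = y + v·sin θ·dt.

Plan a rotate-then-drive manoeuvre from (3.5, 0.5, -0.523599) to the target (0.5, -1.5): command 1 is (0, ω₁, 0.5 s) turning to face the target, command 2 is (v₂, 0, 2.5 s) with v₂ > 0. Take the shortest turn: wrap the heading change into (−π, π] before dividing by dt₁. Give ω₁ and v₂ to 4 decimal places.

ω₁ = -4.0600, v₂ = 1.4422

heading to target = atan2(-1.5−0.5, 0.5−3.5) = -2.5536
Δθ = wrap(-2.5536 − -0.5236) = -2.0300; ω₁ = Δθ/dt₁ = -4.0600
distance = √((0.5−3.5)² + (-1.5−0.5)²) = 3.6056; v₂ = distance/dt₂ = 1.4422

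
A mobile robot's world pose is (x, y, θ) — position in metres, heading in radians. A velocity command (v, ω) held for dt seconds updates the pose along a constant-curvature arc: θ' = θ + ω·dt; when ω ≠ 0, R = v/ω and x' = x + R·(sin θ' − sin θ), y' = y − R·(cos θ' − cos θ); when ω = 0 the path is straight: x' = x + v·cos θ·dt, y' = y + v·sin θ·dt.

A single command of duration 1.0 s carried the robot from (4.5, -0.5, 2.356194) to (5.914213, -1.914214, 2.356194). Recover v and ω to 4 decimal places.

v = -2.0000, ω = 0.0000

Δθ = 2.356194 − 2.356194 = 0.000000
ω = Δθ/dt = 0.000000/1.0 = 0.0000
ω = 0 → v = (Δx·cos θ + Δy·sin θ)/dt = -2.0000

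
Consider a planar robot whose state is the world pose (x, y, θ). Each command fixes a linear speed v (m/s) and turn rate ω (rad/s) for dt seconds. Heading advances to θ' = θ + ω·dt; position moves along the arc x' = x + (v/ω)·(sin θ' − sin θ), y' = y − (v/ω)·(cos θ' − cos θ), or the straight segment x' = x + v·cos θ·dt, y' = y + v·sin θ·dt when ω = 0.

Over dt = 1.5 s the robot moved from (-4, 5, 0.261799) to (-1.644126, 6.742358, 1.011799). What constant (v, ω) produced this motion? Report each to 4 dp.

v = 2.0000, ω = 0.5000

Δθ = 1.011799 − 0.261799 = 0.750000
ω = Δθ/dt = 0.750000/1.5 = 0.5000
R = Δx/(sin θ' − sin θ) = 4.0000
v = R·ω = 4.0000·0.5000 = 2.0000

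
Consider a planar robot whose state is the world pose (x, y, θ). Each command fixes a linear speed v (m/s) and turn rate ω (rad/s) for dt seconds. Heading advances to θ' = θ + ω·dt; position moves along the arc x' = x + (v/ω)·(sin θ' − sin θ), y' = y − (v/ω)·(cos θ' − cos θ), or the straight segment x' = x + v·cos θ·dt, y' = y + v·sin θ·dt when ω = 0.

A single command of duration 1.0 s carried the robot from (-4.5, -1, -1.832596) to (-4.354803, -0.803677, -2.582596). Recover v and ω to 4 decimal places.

Δθ = -2.582596 − -1.832596 = -0.750000
ω = Δθ/dt = -0.750000/1.0 = -0.7500
R = −Δy/(cos θ' − cos θ) = 0.3333
v = R·ω = 0.3333·-0.7500 = -0.2500

v = -0.2500, ω = -0.7500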